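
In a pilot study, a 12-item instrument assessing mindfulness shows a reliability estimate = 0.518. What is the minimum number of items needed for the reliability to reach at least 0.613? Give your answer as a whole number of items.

18

Invert Spearman-Brown to solve for n:
n = r*(1 − r) / [ r (1 − r*) ]
n = [0.613 × 0.482] / [0.518 × 0.387]
  = 0.295466 / 0.200466 = 1.4739
So the test needs 1.4739 × 12 ≈ 17.69 items; rounding up, 18.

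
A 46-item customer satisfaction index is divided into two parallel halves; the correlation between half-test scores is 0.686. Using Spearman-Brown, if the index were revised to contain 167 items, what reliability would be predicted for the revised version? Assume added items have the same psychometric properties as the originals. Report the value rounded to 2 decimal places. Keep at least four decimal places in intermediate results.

Spearman-Brown correction (n = 2): r_full = 2·0.686/(1 + 0.686) = 0.8138
Then adjust to 167 items: n = 167/46 = 3.6304
r_new = n·r_full / (1 + (n − 1)·r_full) = 2.9544 / 3.1406 ≈ 0.9407

0.94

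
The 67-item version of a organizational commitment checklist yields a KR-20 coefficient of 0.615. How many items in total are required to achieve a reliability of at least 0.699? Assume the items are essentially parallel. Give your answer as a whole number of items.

n = 0.699(1 − 0.615) / [0.615(1 − 0.699)]
  = 0.269115 / 0.185115 = 1.4538
1.4538 × 67 = 97.40 → 98 items

98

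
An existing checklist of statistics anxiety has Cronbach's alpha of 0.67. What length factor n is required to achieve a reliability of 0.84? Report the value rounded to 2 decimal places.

Rearranging the Spearman-Brown formula for n,
n = r_target (1 − r_old) / [ r_old (1 − r_target) ]
n = 0.84 × (1 − 0.67) / [ 0.67 × (1 − 0.84) ]
  = 0.2772 / 0.1072 = 2.5858

2.59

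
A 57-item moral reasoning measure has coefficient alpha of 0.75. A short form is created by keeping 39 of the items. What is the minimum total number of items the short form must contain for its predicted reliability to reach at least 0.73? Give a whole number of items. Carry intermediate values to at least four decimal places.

First, r for the 39-item form: n = 39/57 = 0.6842, so r_39 = 0.6842·0.75/(1 + (0.6842 − 1)·0.75) = 0.6724
Then solve for n' with r_old = 0.6724, r_target = 0.73: n' = 0.73(1 − 0.6724)/[0.6724(1 − 0.73)] = 1.3173
Items = 1.3173 × 39 ≈ 51.37 → 52

52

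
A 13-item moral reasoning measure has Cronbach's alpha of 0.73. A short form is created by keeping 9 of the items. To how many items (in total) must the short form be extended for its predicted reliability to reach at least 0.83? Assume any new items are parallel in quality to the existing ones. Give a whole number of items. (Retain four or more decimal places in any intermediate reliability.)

Short-form reliability: n = 9/13 = 0.6923; r_9 = n·r/(1+(n−1)r) ≈ 0.6518
Then solve for n' with r_old = 0.6518, r_target = 0.83: n' = 0.83(1 − 0.6518)/[0.6518(1 − 0.83)] = 2.6082
Total items = 2.6082 × 9 = 23.47, rounded up to 24.

24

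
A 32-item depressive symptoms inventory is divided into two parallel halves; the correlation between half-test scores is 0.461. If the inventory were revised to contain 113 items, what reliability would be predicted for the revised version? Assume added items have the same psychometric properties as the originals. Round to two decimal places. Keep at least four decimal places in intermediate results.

0.86

First correct the split-half correlation to full-test reliability: r_full = 2 × 0.461 / (1 + 0.461) ≈ 0.6311
Length factor from 32 to 113 items: n = 113/32 = 3.5312
r_new = n·r_full / (1 + (n − 1)·r_full) = 2.2285 / 2.5974 ≈ 0.8580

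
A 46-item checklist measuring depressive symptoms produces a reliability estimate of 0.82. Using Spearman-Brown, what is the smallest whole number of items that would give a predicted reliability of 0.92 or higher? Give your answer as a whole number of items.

117

n = [0.92 × 0.18] / [0.82 × 0.08]
n = 0.1656 / 0.0656 ≈ 2.5244
Items needed = n × 46 = 2.5244 × 46 ≈ 116.12 → round up to 117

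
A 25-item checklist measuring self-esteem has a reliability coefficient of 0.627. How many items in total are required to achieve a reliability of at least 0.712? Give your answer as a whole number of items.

37

Rearranging the Spearman-Brown formula for n,
n = r*(1 − r) / [ r (1 − r*) ]
n = [0.712 × 0.373] / [0.627 × 0.288]
  = 0.265576 / 0.180576 = 1.4707
1.4707 × 25 = 36.77 → 37 items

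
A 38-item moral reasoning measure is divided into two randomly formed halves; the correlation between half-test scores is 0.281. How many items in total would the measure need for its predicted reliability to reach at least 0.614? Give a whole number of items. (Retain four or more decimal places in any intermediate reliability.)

r_full = 2(0.281)/(1 + 0.281) = 0.4387
n = r_tgt(1 − r_full) / [r_full(1 − r_tgt)] = 0.614 × 0.5613 / (0.4387 × 0.386) ≈ 2.0352
Required items = 2.0352 × 38 = 77.34, so 78 items.

78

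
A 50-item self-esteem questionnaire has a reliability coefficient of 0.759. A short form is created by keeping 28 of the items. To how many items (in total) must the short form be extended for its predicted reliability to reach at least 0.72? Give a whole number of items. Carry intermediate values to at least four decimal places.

41

Short-form reliability: n = 28/50 = 0.5600; r_28 = n·r/(1+(n−1)r) ≈ 0.6382
Then solve for n' with r_old = 0.6382, r_target = 0.72: n' = 0.72(1 − 0.6382)/[0.6382(1 − 0.72)] = 1.4578
Total items = 1.4578 × 28 = 40.82, rounded up to 41.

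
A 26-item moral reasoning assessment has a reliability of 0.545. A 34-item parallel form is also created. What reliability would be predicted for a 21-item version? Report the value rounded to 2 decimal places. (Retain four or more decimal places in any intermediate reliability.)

Only the ratio of lengths matters: n = 21/26 = 0.8077
r_{21} = n·r / (1 + (n − 1)·r) = 0.4402 / 0.8952 ≈ 0.4917

0.49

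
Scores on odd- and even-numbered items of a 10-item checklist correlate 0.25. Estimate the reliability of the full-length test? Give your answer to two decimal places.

Apply the Spearman-Brown correction with n = 2:
r_full = 2(0.25) / (1 + 0.25)
       = 0.5000 / 1.2500 = 0.4000

0.40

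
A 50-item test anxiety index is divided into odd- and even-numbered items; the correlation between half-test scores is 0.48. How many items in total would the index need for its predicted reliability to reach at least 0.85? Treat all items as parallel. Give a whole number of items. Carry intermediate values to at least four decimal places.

Corrected full-test reliability: r_full = 2 × 0.48 / (1 + 0.48) ≈ 0.6486
Solve Spearman-Brown for n: n = 0.85(1 − 0.6486) / [0.6486(1 − 0.85)] = 3.0701
Items = 3.0701 × 50 ≈ 153.50 → 154

154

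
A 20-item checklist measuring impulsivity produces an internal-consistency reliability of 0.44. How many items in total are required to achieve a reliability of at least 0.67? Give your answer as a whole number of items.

Spearman-Brown solved for the length factor n:
n = r*(1 − r) / [ r (1 − r*) ]
n = 0.67 × (1 − 0.44) / [ 0.44 × (1 − 0.67) ]
  = 0.3752 / 0.1452 = 2.5840
2.5840 × 20 = 51.68 → 52 items

52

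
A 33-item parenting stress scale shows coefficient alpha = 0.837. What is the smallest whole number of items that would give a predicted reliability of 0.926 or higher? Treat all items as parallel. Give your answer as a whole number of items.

Invert Spearman-Brown to solve for n:
n = r_target (1 − r_old) / [ r_old (1 − r_target) ]
n = 0.926(1 − 0.837) / [0.837(1 − 0.926)]
n = 0.150938 / 0.061938 ≈ 2.4369
Items needed = n × 33 = 2.4369 × 33 ≈ 80.42 → round up to 81

81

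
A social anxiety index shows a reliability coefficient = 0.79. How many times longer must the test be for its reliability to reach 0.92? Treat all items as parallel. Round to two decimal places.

3.06

n = 0.92(1 − 0.79) / [0.79(1 − 0.92)]
n = 0.1932 / 0.0632 ≈ 3.0570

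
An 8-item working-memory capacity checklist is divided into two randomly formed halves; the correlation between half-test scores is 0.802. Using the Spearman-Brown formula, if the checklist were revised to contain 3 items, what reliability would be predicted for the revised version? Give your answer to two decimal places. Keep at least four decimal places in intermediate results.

Full-test reliability from the split-half r: r_full = 2(0.802)/(1 + 0.802) = 0.8901
Length factor from 8 to 3 items: n = 3/8 = 0.3750
r_new = n·r_full / (1 + (n − 1)·r_full) = 0.3338 / 0.4437 ≈ 0.7523

0.75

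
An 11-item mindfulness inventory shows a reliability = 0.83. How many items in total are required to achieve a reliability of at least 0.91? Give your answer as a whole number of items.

n = 0.91(1 − 0.83) / [0.83(1 − 0.91)]
  = 0.1547 / 0.0747 = 2.0710
2.0710 × 11 = 22.78 → 23 items

23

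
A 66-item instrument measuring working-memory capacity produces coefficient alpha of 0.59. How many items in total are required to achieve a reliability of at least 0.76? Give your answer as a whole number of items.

n = 0.76(1 − 0.59) / [0.59(1 − 0.76)]
n = 0.3116 / 0.1416 ≈ 2.2006
2.2006 × 66 = 145.24 → 146 items

146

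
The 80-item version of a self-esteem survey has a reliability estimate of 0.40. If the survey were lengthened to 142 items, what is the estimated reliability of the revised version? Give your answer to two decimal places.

n = 142/80 = 1.775
r_new = (1.775 × 0.40) / (1 + (1.775 − 1) × 0.40)
r_new = 0.7100 / 1.3100 ≈ 0.5420

0.54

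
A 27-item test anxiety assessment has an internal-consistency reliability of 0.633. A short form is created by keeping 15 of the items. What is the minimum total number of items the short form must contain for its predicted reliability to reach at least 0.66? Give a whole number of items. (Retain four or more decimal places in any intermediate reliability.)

First, r for the 15-item form: n = 15/27 = 0.5556, so r_15 = 0.5556·0.633/(1 + (0.5556 − 1)·0.633) = 0.4894
Length factor from the short form to reach 0.66: n' = 0.66(1 − 0.4894) / [0.4894(1 − 0.66)] ≈ 2.0253
Total items = 2.0253 × 15 = 30.38, rounded up to 31.

31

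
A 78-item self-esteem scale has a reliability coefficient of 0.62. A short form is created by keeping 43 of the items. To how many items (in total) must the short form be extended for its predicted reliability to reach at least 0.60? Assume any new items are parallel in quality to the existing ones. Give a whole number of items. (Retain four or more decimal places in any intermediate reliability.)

Short-form reliability: n = 43/78 = 0.5513; r_43 = n·r/(1+(n−1)r) ≈ 0.4735
Length factor from the short form to reach 0.60: n' = 0.60(1 − 0.4735) / [0.4735(1 − 0.60)] ≈ 1.6679
Items = 1.6679 × 43 ≈ 71.72 → 72

72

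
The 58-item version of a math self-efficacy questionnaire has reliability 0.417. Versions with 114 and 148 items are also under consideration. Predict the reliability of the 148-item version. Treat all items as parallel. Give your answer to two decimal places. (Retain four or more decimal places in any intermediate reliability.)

The 114-item form is not needed; work directly from the 58-item form with n = 148/58 = 2.5517.
r_{148} = n·r / (1 + (n − 1)·r) = 1.0641 / 1.6471 ≈ 0.6460

0.65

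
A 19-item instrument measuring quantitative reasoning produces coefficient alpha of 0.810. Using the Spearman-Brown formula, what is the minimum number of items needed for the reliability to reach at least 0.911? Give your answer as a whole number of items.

Spearman-Brown solved for the length factor n:
n = r_target (1 − r_old) / [ r_old (1 − r_target) ]
n = [0.911 × 0.190] / [0.810 × 0.089]
  = 0.173090 / 0.072090 = 2.4010
2.4010 × 19 = 45.62 → 46 items

46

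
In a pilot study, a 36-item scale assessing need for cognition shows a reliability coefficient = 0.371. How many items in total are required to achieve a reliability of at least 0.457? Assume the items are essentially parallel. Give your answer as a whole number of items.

Rearranging the Spearman-Brown formula for n,
n = r_target (1 − r_old) / [ r_old (1 − r_target) ]
n = 0.457(1 − 0.371) / [0.371(1 − 0.457)]
  = 0.287453 / 0.201453 = 1.4269
So the test needs 1.4269 × 36 ≈ 51.37 items; rounding up, 52.

52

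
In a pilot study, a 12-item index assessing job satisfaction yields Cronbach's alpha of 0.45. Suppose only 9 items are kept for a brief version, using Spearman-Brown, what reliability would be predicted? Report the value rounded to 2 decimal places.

Length ratio n = 9/12 = 0.75
By Spearman-Brown, r_new = n r / (1 + (n − 1) r).
r_new = (0.75 × 0.45) / (1 + (0.75 − 1) × 0.45)
r_new = 0.3375 / 0.8875 ≈ 0.3803

0.38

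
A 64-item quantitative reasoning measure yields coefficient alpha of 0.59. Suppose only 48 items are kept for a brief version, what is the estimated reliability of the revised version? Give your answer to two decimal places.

0.52

n = 48/64 = 0.75
Apply the Spearman-Brown prophecy formula, r' = nr / [1 + (n − 1)r]:
r_new = 0.75·0.59 / [1 + (0.75 − 1)·0.59]
     = 0.4425 / 0.8525 = 0.5191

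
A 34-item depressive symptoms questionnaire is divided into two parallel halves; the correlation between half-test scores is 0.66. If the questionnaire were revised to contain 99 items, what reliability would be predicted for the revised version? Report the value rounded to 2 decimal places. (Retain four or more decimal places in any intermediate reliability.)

0.92

Full-test reliability from the split-half r: r_full = 2(0.66)/(1 + 0.66) = 0.7952
Length factor from 34 to 99 items: n = 99/34 = 2.9118
r_new = n·r_full / (1 + (n − 1)·r_full) = 2.3155 / 2.5203 ≈ 0.9187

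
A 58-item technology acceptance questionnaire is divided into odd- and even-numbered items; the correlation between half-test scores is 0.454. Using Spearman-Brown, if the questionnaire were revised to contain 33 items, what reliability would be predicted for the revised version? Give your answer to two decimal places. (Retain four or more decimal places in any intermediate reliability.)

First correct the split-half correlation to full-test reliability: r_full = 2 × 0.454 / (1 + 0.454) ≈ 0.6245
Then adjust to 33 items: n = 33/58 = 0.5690
r_new = n·r_full / (1 + (n − 1)·r_full) = 0.3553 / 0.7308 ≈ 0.4862

0.49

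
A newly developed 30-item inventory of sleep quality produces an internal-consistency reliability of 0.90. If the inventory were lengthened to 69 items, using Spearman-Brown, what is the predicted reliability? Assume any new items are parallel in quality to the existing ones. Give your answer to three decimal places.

0.954

n = 69/30 = 2.3
r_new = (2.3 × 0.90) / (1 + (2.3 − 1) × 0.90)
     = 2.0700 / 2.1700 = 0.9539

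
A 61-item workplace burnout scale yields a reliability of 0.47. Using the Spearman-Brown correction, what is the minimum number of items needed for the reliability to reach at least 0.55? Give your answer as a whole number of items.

85

Rearranging the Spearman-Brown formula for n,
n = r_target (1 − r_old) / [ r_old (1 − r_target) ]
n = 0.55 × (1 − 0.47) / [ 0.47 × (1 − 0.55) ]
  = 0.2915 / 0.2115 = 1.3783
Items needed = n × 61 = 1.3783 × 61 ≈ 84.08 → round up to 85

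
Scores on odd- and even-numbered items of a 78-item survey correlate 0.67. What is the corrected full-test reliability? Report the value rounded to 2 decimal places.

Apply the Spearman-Brown correction with n = 2:
r_full = 2(0.67) / (1 + 0.67)
       = 1.3400 / 1.6700 = 0.8024

0.80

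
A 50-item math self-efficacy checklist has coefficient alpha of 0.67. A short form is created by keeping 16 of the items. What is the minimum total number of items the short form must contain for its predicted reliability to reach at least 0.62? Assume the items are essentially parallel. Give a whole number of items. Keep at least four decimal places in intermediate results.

Short-form reliability: n = 16/50 = 0.3200; r_16 = n·r/(1+(n−1)r) ≈ 0.3938
Length factor from the short form to reach 0.62: n' = 0.62(1 − 0.3938) / [0.3938(1 − 0.62)] ≈ 2.5116
Items = 2.5116 × 16 ≈ 40.19 → 41

41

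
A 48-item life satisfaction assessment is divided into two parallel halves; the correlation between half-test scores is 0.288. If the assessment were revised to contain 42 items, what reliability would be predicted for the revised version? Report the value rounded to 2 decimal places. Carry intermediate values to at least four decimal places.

0.41

First correct the split-half correlation to full-test reliability: r_full = 2 × 0.288 / (1 + 0.288) ≈ 0.4472
Then adjust to 42 items: n = 42/48 = 0.8750
r_new = n·r_full / (1 + (n − 1)·r_full) = 0.3913 / 0.9441 ≈ 0.4145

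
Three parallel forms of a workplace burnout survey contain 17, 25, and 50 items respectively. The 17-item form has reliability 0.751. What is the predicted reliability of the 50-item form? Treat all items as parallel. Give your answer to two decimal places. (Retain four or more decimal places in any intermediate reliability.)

0.90

The 25-item form is not needed; work directly from the 17-item form with n = 50/17 = 2.9412.
r_{50} = n·r / (1 + (n − 1)·r) = 2.2088 / 2.4578 ≈ 0.8987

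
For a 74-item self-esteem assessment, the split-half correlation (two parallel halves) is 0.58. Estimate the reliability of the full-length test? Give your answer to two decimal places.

Each half is half the length of the full test, so the full test is n = 2 times a half.
r_full = 2(0.58) / (1 + 0.58)
r_full = 1.1600 / 1.5800 ≈ 0.7342

0.73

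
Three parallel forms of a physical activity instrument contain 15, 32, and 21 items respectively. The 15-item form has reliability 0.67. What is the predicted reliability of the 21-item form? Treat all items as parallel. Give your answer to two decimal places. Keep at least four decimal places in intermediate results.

0.74

Only the ratio of lengths matters: n = 21/15 = 1.4000
r_{21} = n·r / (1 + (n − 1)·r) = 0.9380 / 1.2680 ≈ 0.7397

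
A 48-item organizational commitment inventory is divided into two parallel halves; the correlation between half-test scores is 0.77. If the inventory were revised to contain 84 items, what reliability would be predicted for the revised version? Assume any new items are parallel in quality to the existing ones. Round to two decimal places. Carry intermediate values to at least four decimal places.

0.92

First correct the split-half correlation to full-test reliability: r_full = 2 × 0.77 / (1 + 0.77) ≈ 0.8701
Length factor from 48 to 84 items: n = 84/48 = 1.7500
r_new = n·r_full / (1 + (n − 1)·r_full) = 1.5227 / 1.6526 ≈ 0.9214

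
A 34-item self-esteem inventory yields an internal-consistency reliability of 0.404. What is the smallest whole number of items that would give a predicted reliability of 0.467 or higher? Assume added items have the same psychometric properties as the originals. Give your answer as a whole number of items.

Invert Spearman-Brown to solve for n:
n = r_target (1 − r_old) / [ r_old (1 − r_target) ]
n = 0.467 × (1 − 0.404) / [ 0.404 × (1 − 0.467) ]
  = 0.278332 / 0.215332 = 1.2926
1.2926 × 34 = 43.95 → 44 items

44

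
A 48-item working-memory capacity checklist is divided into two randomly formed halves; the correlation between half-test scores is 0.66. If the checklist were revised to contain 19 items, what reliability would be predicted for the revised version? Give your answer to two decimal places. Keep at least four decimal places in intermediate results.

Spearman-Brown correction (n = 2): r_full = 2·0.66/(1 + 0.66) = 0.7952
Then adjust to 19 items: n = 19/48 = 0.3958
r_new = n·r_full / (1 + (n − 1)·r_full) = 0.3147 / 0.5195 ≈ 0.6058

0.61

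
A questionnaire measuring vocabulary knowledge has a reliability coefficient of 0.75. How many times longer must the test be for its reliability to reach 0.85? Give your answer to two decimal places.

n = 0.85(1 − 0.75) / [0.75(1 − 0.85)]
n = 0.2125 / 0.1125 ≈ 1.8889

1.89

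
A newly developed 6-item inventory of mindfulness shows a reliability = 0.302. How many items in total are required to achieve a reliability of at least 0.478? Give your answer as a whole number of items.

13

Spearman-Brown solved for the length factor n:
n = r_target (1 − r_old) / [ r_old (1 − r_target) ]
n = 0.478(1 − 0.302) / [0.302(1 − 0.478)]
  = 0.333644 / 0.157644 = 2.1164
2.1164 × 6 = 12.70 → 13 items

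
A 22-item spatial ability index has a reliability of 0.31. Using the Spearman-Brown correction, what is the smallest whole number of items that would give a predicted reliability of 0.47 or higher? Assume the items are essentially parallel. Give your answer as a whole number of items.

Invert Spearman-Brown to solve for n:
n = r_target (1 − r_old) / [ r_old (1 − r_target) ]
n = 0.47(1 − 0.31) / [0.31(1 − 0.47)]
n = 0.3243 / 0.1643 ≈ 1.9738
1.9738 × 22 = 43.42 → 44 items

44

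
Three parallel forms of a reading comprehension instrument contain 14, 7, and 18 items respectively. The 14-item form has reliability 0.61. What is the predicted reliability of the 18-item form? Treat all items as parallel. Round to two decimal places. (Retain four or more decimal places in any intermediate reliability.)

0.67

The 7-item form is not needed; work directly from the 14-item form with n = 18/14 = 1.2857.
r_{18} = n·r / (1 + (n − 1)·r) = 0.7843 / 1.1743 ≈ 0.6679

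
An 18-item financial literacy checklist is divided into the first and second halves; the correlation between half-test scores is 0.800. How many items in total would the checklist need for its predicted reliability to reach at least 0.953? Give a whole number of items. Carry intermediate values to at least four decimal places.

r_full = 2(0.800)/(1 + 0.800) = 0.8889
n = r_tgt(1 − r_full) / [r_full(1 − r_tgt)] = 0.953 × 0.1111 / (0.8889 × 0.047) ≈ 2.5343
Items = 2.5343 × 18 ≈ 45.62 → 46

46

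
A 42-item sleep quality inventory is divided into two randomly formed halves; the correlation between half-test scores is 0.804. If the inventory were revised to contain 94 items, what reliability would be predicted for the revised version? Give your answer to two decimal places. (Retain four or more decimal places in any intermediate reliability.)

Full-test reliability from the split-half r: r_full = 2(0.804)/(1 + 0.804) = 0.8914
Then adjust to 94 items: n = 94/42 = 2.2381
r_new = n·r_full / (1 + (n − 1)·r_full) = 1.9950 / 2.1036 ≈ 0.9484

0.95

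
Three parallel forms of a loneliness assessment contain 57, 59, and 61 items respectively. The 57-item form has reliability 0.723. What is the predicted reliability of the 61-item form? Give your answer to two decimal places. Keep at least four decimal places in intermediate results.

0.74

Only the ratio of lengths matters: n = 61/57 = 1.0702
r_{61} = n·r / (1 + (n − 1)·r) = 0.7738 / 1.0508 ≈ 0.7364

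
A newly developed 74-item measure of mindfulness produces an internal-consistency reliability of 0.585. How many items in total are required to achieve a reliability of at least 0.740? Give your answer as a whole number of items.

Spearman-Brown solved for the length factor n:
n = r*(1 − r) / [ r (1 − r*) ]
n = 0.740 × (1 − 0.585) / [ 0.585 × (1 − 0.740) ]
n = 0.307100 / 0.152100 ≈ 2.0191
2.0191 × 74 = 149.41 → 150 items

150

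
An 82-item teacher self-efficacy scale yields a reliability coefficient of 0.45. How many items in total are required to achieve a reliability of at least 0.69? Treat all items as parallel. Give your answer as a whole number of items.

224

Invert Spearman-Brown to solve for n:
n = r_target (1 − r_old) / [ r_old (1 − r_target) ]
n = 0.69 × (1 − 0.45) / [ 0.45 × (1 − 0.69) ]
n = 0.3795 / 0.1395 ≈ 2.7204
So the test needs 2.7204 × 82 ≈ 223.07 items; rounding up, 224.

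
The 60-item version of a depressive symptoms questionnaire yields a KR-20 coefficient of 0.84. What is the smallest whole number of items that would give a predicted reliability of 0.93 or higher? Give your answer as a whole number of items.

152

Invert Spearman-Brown to solve for n:
n = r*(1 − r) / [ r (1 − r*) ]
n = 0.93(1 − 0.84) / [0.84(1 − 0.93)]
n = 0.1488 / 0.0588 ≈ 2.5306
Items needed = n × 60 = 2.5306 × 60 ≈ 151.84 → round up to 152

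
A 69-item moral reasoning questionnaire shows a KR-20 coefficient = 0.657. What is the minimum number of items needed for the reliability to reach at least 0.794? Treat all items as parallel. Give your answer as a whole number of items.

139

Rearranging the Spearman-Brown formula for n,
n = r_target (1 − r_old) / [ r_old (1 − r_target) ]
n = 0.794(1 − 0.657) / [0.657(1 − 0.794)]
n = 0.272342 / 0.135342 ≈ 2.0123
2.0123 × 69 = 138.85 → 139 items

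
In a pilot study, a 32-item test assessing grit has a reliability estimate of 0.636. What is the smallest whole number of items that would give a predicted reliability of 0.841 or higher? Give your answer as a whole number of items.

97

Spearman-Brown solved for the length factor n:
n = r_target (1 − r_old) / [ r_old (1 − r_target) ]
n = 0.841 × (1 − 0.636) / [ 0.636 × (1 − 0.841) ]
n = 0.306124 / 0.101124 ≈ 3.0272
3.0272 × 32 = 96.87 → 97 items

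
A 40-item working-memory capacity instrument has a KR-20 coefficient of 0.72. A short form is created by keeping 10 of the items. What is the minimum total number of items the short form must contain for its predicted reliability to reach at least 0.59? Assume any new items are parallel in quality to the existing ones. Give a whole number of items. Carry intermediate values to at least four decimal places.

First, r for the 10-item form: n = 10/40 = 0.2500, so r_10 = 0.2500·0.72/(1 + (0.2500 − 1)·0.72) = 0.3913
Then solve for n' with r_old = 0.3913, r_target = 0.59: n' = 0.59(1 − 0.3913)/[0.3913(1 − 0.59)] = 2.2385
Items = 2.2385 × 10 ≈ 22.39 → 23

23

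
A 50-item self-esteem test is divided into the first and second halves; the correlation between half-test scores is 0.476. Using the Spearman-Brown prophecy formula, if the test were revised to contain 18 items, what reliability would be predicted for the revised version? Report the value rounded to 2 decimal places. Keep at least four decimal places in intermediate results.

Full-test reliability from the split-half r: r_full = 2(0.476)/(1 + 0.476) = 0.6450
Then adjust to 18 items: n = 18/50 = 0.3600
r_new = n·r_full / (1 + (n − 1)·r_full) = 0.2322 / 0.5872 ≈ 0.3954

0.40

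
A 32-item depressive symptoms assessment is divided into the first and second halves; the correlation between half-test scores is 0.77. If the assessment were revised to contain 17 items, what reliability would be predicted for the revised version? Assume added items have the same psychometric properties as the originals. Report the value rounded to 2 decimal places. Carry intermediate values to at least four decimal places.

Spearman-Brown correction (n = 2): r_full = 2·0.77/(1 + 0.77) = 0.8701
Then adjust to 17 items: n = 17/32 = 0.5312
r_new = n·r_full / (1 + (n − 1)·r_full) = 0.4622 / 0.5921 ≈ 0.7806

0.78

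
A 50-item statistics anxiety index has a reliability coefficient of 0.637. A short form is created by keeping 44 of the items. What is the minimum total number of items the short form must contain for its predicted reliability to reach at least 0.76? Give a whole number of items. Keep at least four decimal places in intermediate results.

91

First, r for the 44-item form: n = 44/50 = 0.8800, so r_44 = 0.8800·0.637/(1 + (0.8800 − 1)·0.637) = 0.6070
Length factor from the short form to reach 0.76: n' = 0.76(1 − 0.6070) / [0.6070(1 − 0.76)] ≈ 2.0502
Total items = 2.0502 × 44 = 90.21, rounded up to 91.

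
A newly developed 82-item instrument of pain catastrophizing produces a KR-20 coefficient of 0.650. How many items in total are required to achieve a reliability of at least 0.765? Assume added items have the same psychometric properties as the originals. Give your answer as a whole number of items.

n = 0.765 × (1 − 0.650) / [ 0.650 × (1 − 0.765) ]
n = 0.267750 / 0.152750 ≈ 1.7529
Items needed = n × 82 = 1.7529 × 82 ≈ 143.74 → round up to 144

144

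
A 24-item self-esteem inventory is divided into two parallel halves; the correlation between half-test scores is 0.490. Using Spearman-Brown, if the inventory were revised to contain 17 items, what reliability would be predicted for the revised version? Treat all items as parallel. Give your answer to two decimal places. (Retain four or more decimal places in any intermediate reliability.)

Spearman-Brown correction (n = 2): r_full = 2·0.490/(1 + 0.490) = 0.6577
Length factor from 24 to 17 items: n = 17/24 = 0.7083
r_new = n·r_full / (1 + (n − 1)·r_full) = 0.4658 / 0.8081 ≈ 0.5764

0.58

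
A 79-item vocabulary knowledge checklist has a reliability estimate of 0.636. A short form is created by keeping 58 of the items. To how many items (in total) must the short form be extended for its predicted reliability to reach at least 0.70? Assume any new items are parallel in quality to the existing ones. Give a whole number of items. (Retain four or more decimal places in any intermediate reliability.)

106

Short-form reliability: n = 58/79 = 0.7342; r_58 = n·r/(1+(n−1)r) ≈ 0.5619
Length factor from the short form to reach 0.70: n' = 0.70(1 − 0.5619) / [0.5619(1 − 0.70)] ≈ 1.8192
Total items = 1.8192 × 58 = 105.51, rounded up to 106.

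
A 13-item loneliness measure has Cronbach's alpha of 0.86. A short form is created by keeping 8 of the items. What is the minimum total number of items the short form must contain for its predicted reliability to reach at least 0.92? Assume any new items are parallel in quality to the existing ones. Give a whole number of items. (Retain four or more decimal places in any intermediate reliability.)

25

Short-form reliability: n = 8/13 = 0.6154; r_8 = n·r/(1+(n−1)r) ≈ 0.7908
Length factor from the short form to reach 0.92: n' = 0.92(1 − 0.7908) / [0.7908(1 − 0.92)] ≈ 3.0422
Items = 3.0422 × 8 ≈ 24.34 → 25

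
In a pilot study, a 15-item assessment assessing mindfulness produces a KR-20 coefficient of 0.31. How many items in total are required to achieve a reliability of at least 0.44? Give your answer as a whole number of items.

n = 0.44 × (1 − 0.31) / [ 0.31 × (1 − 0.44) ]
  = 0.3036 / 0.1736 = 1.7488
Items needed = n × 15 = 1.7488 × 15 ≈ 26.23 → round up to 27

27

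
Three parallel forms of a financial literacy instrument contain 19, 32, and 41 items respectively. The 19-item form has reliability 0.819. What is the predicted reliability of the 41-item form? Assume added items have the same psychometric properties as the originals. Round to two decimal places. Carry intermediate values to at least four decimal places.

Only the ratio of lengths matters: n = 41/19 = 2.1579
r_{41} = n·r / (1 + (n − 1)·r) = 1.7673 / 1.9483 ≈ 0.9071

0.91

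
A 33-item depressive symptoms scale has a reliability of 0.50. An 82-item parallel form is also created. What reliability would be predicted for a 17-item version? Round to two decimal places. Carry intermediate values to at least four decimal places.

Only the ratio of lengths matters: n = 17/33 = 0.5152
r_{17} = n·r / (1 + (n − 1)·r) = 0.2576 / 0.7576 ≈ 0.3400

0.34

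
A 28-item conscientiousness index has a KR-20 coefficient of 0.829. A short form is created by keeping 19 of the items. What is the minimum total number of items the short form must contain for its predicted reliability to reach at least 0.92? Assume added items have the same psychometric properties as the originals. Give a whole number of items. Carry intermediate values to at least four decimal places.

67

Short-form reliability: n = 19/28 = 0.6786; r_19 = n·r/(1+(n−1)r) ≈ 0.7669
Length factor from the short form to reach 0.92: n' = 0.92(1 − 0.7669) / [0.7669(1 − 0.92)] ≈ 3.4954
Total items = 3.4954 × 19 = 66.41, rounded up to 67.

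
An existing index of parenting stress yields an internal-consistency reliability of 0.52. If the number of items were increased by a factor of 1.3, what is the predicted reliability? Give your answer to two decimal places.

0.58

Apply the Spearman-Brown prophecy formula, r' = nr / [1 + (n − 1)r]:
r_new = (1.3 × 0.52) / (1 + (1.3 − 1) × 0.52)
r_new = 0.6760 / 1.1560 ≈ 0.5848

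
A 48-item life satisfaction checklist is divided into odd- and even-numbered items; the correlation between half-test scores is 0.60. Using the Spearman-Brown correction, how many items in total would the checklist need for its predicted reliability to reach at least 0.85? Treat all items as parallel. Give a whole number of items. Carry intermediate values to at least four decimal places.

r_full = 2(0.60)/(1 + 0.60) = 0.7500
Solve Spearman-Brown for n: n = 0.85(1 − 0.7500) / [0.7500(1 − 0.85)] = 1.8889
Items = 1.8889 × 48 ≈ 90.67 → 91

91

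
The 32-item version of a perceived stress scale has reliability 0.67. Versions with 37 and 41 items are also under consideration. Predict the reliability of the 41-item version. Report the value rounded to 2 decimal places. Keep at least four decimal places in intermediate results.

The 37-item form is not needed; work directly from the 32-item form with n = 41/32 = 1.2812.
r_{41} = n·r / (1 + (n − 1)·r) = 0.8584 / 1.1884 ≈ 0.7223

0.72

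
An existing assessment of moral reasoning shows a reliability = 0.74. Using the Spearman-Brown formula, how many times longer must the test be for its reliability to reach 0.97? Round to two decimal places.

11.36

Rearranging the Spearman-Brown formula for n,
n = r_target (1 − r_old) / [ r_old (1 − r_target) ]
n = 0.97(1 − 0.74) / [0.74(1 − 0.97)]
n = 0.2522 / 0.0222 ≈ 11.3604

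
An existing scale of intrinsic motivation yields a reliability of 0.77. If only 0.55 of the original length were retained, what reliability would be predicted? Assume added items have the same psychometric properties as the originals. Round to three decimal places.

0.648

r_new = 0.55·0.77 / [1 + (0.55 − 1)·0.77]
r_new = 0.4235 / 0.6535 ≈ 0.6480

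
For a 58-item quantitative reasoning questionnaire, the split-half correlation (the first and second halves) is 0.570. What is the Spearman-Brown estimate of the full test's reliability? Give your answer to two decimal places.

r_full = 2r_hh / (1 + r_hh) = 2 × 0.570 / (1 + 0.570)
       = 1.1400 / 1.5700 = 0.7261

0.73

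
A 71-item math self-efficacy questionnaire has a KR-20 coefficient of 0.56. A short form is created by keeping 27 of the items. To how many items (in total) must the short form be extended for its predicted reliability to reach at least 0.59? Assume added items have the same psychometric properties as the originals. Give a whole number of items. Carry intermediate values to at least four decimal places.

81

First, r for the 27-item form: n = 27/71 = 0.3803, so r_27 = 0.3803·0.56/(1 + (0.3803 − 1)·0.56) = 0.3262
Length factor from the short form to reach 0.59: n' = 0.59(1 − 0.3262) / [0.3262(1 − 0.59)] ≈ 2.9725
Items = 2.9725 × 27 ≈ 80.26 → 81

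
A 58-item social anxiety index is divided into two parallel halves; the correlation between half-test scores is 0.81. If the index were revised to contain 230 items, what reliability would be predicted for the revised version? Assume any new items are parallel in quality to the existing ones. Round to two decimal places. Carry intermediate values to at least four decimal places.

0.97

Spearman-Brown correction (n = 2): r_full = 2·0.81/(1 + 0.81) = 0.8950
Length factor from 58 to 230 items: n = 230/58 = 3.9655
r_new = n·r_full / (1 + (n − 1)·r_full) = 3.5491 / 3.6541 ≈ 0.9713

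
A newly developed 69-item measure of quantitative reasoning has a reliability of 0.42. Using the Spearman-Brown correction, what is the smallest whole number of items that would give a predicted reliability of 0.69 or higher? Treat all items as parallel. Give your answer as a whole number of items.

213

n = 0.69 × (1 − 0.42) / [ 0.42 × (1 − 0.69) ]
n = 0.4002 / 0.1302 ≈ 3.0737
Items needed = n × 69 = 3.0737 × 69 ≈ 212.09 → round up to 213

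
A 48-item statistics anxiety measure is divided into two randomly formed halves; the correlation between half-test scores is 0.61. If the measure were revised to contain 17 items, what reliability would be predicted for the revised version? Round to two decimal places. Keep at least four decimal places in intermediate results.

First correct the split-half correlation to full-test reliability: r_full = 2 × 0.61 / (1 + 0.61) ≈ 0.7578
Length factor from 48 to 17 items: n = 17/48 = 0.3542
r_new = n·r_full / (1 + (n − 1)·r_full) = 0.2684 / 0.5106 ≈ 0.5257

0.53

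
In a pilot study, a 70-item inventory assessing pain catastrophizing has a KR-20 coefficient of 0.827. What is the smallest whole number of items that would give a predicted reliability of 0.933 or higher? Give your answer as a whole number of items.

204

Invert Spearman-Brown to solve for n:
n = r*(1 − r) / [ r (1 − r*) ]
n = 0.933(1 − 0.827) / [0.827(1 − 0.933)]
  = 0.161409 / 0.055409 = 2.9130
Items needed = n × 70 = 2.9130 × 70 ≈ 203.91 → round up to 204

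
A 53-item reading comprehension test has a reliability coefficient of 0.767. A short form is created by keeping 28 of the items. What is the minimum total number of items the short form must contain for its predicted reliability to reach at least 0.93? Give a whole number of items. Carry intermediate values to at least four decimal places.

214

Short-form reliability: n = 28/53 = 0.5283; r_28 = n·r/(1+(n−1)r) ≈ 0.6349
Length factor from the short form to reach 0.93: n' = 0.93(1 − 0.6349) / [0.6349(1 − 0.93)] ≈ 7.6400
Items = 7.6400 × 28 ≈ 213.92 → 214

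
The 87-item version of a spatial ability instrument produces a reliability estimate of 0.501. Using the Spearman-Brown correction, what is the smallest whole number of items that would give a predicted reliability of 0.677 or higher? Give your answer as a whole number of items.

n = 0.677 × (1 − 0.501) / [ 0.501 × (1 − 0.677) ]
n = 0.337823 / 0.161823 ≈ 2.0876
So the test needs 2.0876 × 87 ≈ 181.62 items; rounding up, 182.

182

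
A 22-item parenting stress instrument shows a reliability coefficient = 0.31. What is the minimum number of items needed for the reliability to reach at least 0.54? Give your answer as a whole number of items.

n = 0.54 × (1 − 0.31) / [ 0.31 × (1 − 0.54) ]
  = 0.3726 / 0.1426 = 2.6129
Items needed = n × 22 = 2.6129 × 22 ≈ 57.48 → round up to 58

58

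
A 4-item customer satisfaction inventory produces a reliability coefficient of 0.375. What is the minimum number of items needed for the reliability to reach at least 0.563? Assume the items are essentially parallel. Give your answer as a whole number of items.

9

n = 0.563(1 − 0.375) / [0.375(1 − 0.563)]
n = 0.351875 / 0.163875 ≈ 2.1472
So the test needs 2.1472 × 4 ≈ 8.59 items; rounding up, 9.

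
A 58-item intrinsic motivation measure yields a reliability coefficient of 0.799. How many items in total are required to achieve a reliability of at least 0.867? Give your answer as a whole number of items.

n = 0.867 × (1 − 0.799) / [ 0.799 × (1 − 0.867) ]
n = 0.174267 / 0.106267 ≈ 1.6399
So the test needs 1.6399 × 58 ≈ 95.11 items; rounding up, 96.

96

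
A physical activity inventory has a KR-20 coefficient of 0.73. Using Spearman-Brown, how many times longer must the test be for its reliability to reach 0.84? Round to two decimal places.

1.94

n = 0.84(1 − 0.73) / [0.73(1 − 0.84)]
  = 0.2268 / 0.1168 = 1.9418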